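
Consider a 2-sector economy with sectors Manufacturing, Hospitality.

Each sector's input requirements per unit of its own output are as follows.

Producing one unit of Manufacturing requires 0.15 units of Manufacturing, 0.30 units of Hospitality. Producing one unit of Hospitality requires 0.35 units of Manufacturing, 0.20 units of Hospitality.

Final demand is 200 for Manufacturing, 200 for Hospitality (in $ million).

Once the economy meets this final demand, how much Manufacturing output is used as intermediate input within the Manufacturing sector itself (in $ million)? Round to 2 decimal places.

I − A =
  [   0.85    -0.35]
  [  -0.30     0.80]
det(I−A) = (0.85)(0.80) − (-0.35)(-0.30) = 0.5750
adj(I−A) = [[0.80, 0.35], [0.30, 0.85]]
(I − A)⁻¹ = adj(I−A) / det(I−A) ≈
  [   1.3913     0.6087]
  [   0.5217     1.4783]
First solve x = (I − A)⁻¹ d = adj(I−A)·d / det(I−A); in particular x_M = (0.80·200 + 0.35·200) / 0.5750 = 230.00 / 0.5750 = 400.0000.
Intermediate flow from M to M: z_MM = a_MM · x_M = 0.15 × 230.00 / 0.5750 = 34.50 / 0.5750 = 60.00.

z_MM = 60.00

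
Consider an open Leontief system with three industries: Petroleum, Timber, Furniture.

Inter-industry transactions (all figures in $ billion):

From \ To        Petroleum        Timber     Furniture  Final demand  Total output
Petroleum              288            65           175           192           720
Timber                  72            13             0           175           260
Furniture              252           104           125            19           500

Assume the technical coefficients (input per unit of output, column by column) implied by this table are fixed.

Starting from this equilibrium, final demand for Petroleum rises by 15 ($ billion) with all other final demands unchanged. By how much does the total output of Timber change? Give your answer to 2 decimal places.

Technical coefficients a_ij = z_ij / X_j:
  a_PP = 288/720 = 0.40, a_TP = 72/720 = 0.10, a_FP = 252/720 = 0.35
  a_PT = 65/260 = 0.25, a_TT = 13/260 = 0.05, a_FT = 104/260 = 0.40
  a_PF = 175/500 = 0.35, a_TF = 0/500 = 0.00, a_FF = 125/500 = 0.25
I − A =
  [   0.60    -0.25    -0.35]
  [  -0.10     0.95     0.00]
  [  -0.35    -0.40     0.75]
Cofactors of I−A, C_ij = (−1)^(i+j)·(minor ij) (rows/columns in the sector order above):
  C_11 = (0.95)(0.75) − (0.00)(-0.40) = 0.7125
  C_12 = −[(-0.10)(0.75) − (0.00)(-0.35)] = 0.0750
  C_13 = (-0.10)(-0.40) − (0.95)(-0.35) = 0.3725
  C_21 = −[(-0.25)(0.75) − (-0.35)(-0.40)] = 0.3275
  C_22 = (0.60)(0.75) − (-0.35)(-0.35) = 0.3275
  C_23 = −[(0.60)(-0.40) − (-0.25)(-0.35)] = 0.3275
  C_31 = (-0.25)(0.00) − (-0.35)(0.95) = 0.3325
  C_32 = −[(0.60)(0.00) − (-0.35)(-0.10)] = 0.0350
  C_33 = (0.60)(0.95) − (-0.25)(-0.10) = 0.5450
det(I−A) = Σ_j (I−A)_1j·C_1j = (0.60)(0.7125) + (-0.25)(0.0750) + (-0.35)(0.3725) = 0.278375
adj(I−A) = Cᵀ =
  [ 0.7125   0.3275   0.3325]
  [ 0.0750   0.3275   0.0350]
  [ 0.3725   0.3275   0.5450]
(I − A)⁻¹ = adj(I−A) / det(I−A) ≈
  [   2.5595     1.1765     1.1944]
  [   0.2694     1.1765     0.1257]
  [   1.3381     1.1765     1.9578]
Δx = (I − A)⁻¹ Δd with Δd having +15 in the Petroleum component and 0 elsewhere.
So Δx_T = L_TP · (+15), where L_TP = adj(I−A)_TP / det(I−A) = 0.0750 / 0.278375.
Δx_T = 0.0750 × (+15) / 0.278375 = 1.125 / 0.278375 ≈ 4.04.

Δx_T = 4.04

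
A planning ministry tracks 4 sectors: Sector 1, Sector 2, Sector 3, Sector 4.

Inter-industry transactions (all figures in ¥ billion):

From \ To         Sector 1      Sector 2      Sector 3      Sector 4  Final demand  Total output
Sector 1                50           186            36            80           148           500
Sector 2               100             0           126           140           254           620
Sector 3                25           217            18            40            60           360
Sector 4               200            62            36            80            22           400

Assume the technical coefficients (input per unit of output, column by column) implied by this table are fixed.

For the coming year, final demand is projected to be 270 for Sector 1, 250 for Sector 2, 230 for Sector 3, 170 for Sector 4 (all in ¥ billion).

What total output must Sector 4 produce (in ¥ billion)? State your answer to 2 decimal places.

x_4 = 893.69

Technical coefficients a_ij = z_ij / X_j:
  a_11 = 50/500 = 0.10, a_21 = 100/500 = 0.20, a_31 = 25/500 = 0.05, a_41 = 200/500 = 0.40
  a_12 = 186/620 = 0.30, a_22 = 0/620 = 0.00, a_32 = 217/620 = 0.35, a_42 = 62/620 = 0.10
  a_13 = 36/360 = 0.10, a_23 = 126/360 = 0.35, a_33 = 18/360 = 0.05, a_43 = 36/360 = 0.10
  a_14 = 80/400 = 0.20, a_24 = 140/400 = 0.35, a_34 = 40/400 = 0.10, a_44 = 80/400 = 0.20
I − A =
  [   0.90    -0.30    -0.10    -0.20]
  [  -0.20     1.00    -0.35    -0.35]
  [  -0.05    -0.35     0.95    -0.10]
  [  -0.40    -0.10    -0.10     0.80]
Compute the cofactors C_ij = (−1)^(i+j)·(3×3 minor ij) of I−A; the adjugate is their transpose:
adj(I−A) = Cᵀ =
  [ 0.60300   0.28000   0.19800   0.29800]
  [ 0.31275   0.59000   0.28950   0.37250]
  [ 0.18525   0.25800   0.51450   0.22350]
  [ 0.36375   0.24600   0.19950   0.67050]
det(I−A) = Σ_j (I−A)_1j·C_1j = (0.90)(0.60300) + (-0.30)(0.31275) + (-0.10)(0.18525) + (-0.20)(0.36375) = 0.3576
(I − A)⁻¹ = adj(I−A) / det(I−A) ≈
  [   1.6862     0.7830     0.5537     0.8333]
  [   0.8746     1.6499     0.8096     1.0417]
  [   0.5180     0.7215     1.4388     0.6250]
  [   1.0172     0.6879     0.5579     1.8750]
x = (I − A)⁻¹ d = adj(I−A)·d / det(I−A), with det(I−A) = 0.3576:
  x_1 = (0.60300·270 + 0.28000·250 + 0.19800·230 + 0.29800·170) / 0.3576 = 329.01 / 0.3576 ≈ 920.05
  x_2 = (0.31275·270 + 0.59000·250 + 0.28950·230 + 0.37250·170) / 0.3576 = 361.8525 / 0.3576 ≈ 1011.89
  x_3 = (0.18525·270 + 0.25800·250 + 0.51450·230 + 0.22350·170) / 0.3576 = 270.8475 / 0.3576 ≈ 757.40
  x_4 = (0.36375·270 + 0.24600·250 + 0.19950·230 + 0.67050·170) / 0.3576 = 319.5825 / 0.3576 ≈ 893.69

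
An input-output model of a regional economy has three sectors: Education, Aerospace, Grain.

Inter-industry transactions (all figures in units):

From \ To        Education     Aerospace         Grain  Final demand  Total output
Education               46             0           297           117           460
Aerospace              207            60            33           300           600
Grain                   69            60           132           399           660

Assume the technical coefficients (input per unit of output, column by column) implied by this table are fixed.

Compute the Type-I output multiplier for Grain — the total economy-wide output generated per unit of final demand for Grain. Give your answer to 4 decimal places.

Technical coefficients a_ij = z_ij / X_j:
  a_11 = 46/460 = 0.10, a_21 = 207/460 = 0.45, a_31 = 69/460 = 0.15
  a_12 = 0/600 = 0.00, a_22 = 60/600 = 0.10, a_32 = 60/600 = 0.10
  a_13 = 297/660 = 0.45, a_23 = 33/660 = 0.05, a_33 = 132/660 = 0.20
I − A =
  [   0.90     0.00    -0.45]
  [  -0.45     0.90    -0.05]
  [  -0.15    -0.10     0.80]
Cofactors of I−A, C_ij = (−1)^(i+j)·(minor ij) (rows/columns in the sector order above):
  C_11 = (0.90)(0.80) − (-0.05)(-0.10) = 0.7150
  C_12 = −[(-0.45)(0.80) − (-0.05)(-0.15)] = 0.3675
  C_13 = (-0.45)(-0.10) − (0.90)(-0.15) = 0.1800
  C_21 = −[(0.00)(0.80) − (-0.45)(-0.10)] = 0.0450
  C_22 = (0.90)(0.80) − (-0.45)(-0.15) = 0.6525
  C_23 = −[(0.90)(-0.10) − (0.00)(-0.15)] = 0.0900
  C_31 = (0.00)(-0.05) − (-0.45)(0.90) = 0.4050
  C_32 = −[(0.90)(-0.05) − (-0.45)(-0.45)] = 0.2475
  C_33 = (0.90)(0.90) − (0.00)(-0.45) = 0.8100
det(I−A) = Σ_j (I−A)_1j·C_1j = (0.90)(0.7150) + (0.00)(0.3675) + (-0.45)(0.1800) = 0.5625
adj(I−A) = Cᵀ =
  [ 0.7150   0.0450   0.4050]
  [ 0.3675   0.6525   0.2475]
  [ 0.1800   0.0900   0.8100]
(I − A)⁻¹ = adj(I−A) / det(I−A) ≈
  [   1.27111     0.08000     0.72000]
  [   0.65333     1.16000     0.44000]
  [   0.32000     0.16000     1.44000]
The output multiplier for sector j is the column-j sum of the Leontief inverse (I − A)⁻¹ = adj(I−A) / det(I−A).
Column 3 of adj(I−A): (0.4050, 0.2475, 0.8100); det(I−A) = 0.5625.
m_3 = (0.4050 + 0.2475 + 0.8100) / 0.5625 = 1.4625 / 0.5625 = 2.6000.

m_3 = 2.6000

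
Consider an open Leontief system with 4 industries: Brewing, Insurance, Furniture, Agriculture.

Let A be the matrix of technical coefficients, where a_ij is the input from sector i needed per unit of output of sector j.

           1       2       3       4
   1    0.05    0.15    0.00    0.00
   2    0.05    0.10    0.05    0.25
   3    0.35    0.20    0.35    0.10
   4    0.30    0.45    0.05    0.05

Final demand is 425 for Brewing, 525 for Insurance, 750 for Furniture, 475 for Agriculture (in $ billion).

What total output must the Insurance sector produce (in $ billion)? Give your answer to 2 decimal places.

I − A =
  [   0.95    -0.15     0.00     0.00]
  [  -0.05     0.90    -0.05    -0.25]
  [  -0.35    -0.20     0.65    -0.10]
  [  -0.30    -0.45    -0.05     0.95]
Compute the cofactors C_ij = (−1)^(i+j)·(3×3 minor ij) of I−A; the adjugate is their transpose:
adj(I−A) = Cᵀ =
  [ 0.463875   0.091875   0.009000   0.025125]
  [ 0.101875   0.581875   0.057000   0.159125]
  [ 0.313625   0.277625   0.687000   0.145375]
  [ 0.211250   0.319250   0.066000   0.538750]
det(I−A) = Σ_j (I−A)_1j·C_1j = (0.95)(0.463875) + (-0.15)(0.101875) + (0.00)(0.313625) + (0.00)(0.211250) = 0.4254
(I − A)⁻¹ = adj(I−A) / det(I−A) ≈
  [   1.0904     0.2160     0.0212     0.0591]
  [   0.2395     1.3678     0.1340     0.3741]
  [   0.7372     0.6526     1.6150     0.3417]
  [   0.4966     0.7505     0.1551     1.2665]
x = (I − A)⁻¹ d = adj(I−A)·d / det(I−A), with det(I−A) = 0.4254:
  x_1 = (0.463875·425 + 0.091875·525 + 0.009000·750 + 0.025125·475) / 0.4254 = 264.065625 / 0.4254 ≈ 620.75
  x_2 = (0.101875·425 + 0.581875·525 + 0.057000·750 + 0.159125·475) / 0.4254 = 467.115625 / 0.4254 ≈ 1098.06
  x_3 = (0.313625·425 + 0.277625·525 + 0.687000·750 + 0.145375·475) / 0.4254 = 863.346875 / 0.4254 ≈ 2029.49
  x_4 = (0.211250·425 + 0.319250·525 + 0.066000·750 + 0.538750·475) / 0.4254 = 562.79375 / 0.4254 ≈ 1322.98

x_2 = 1098.06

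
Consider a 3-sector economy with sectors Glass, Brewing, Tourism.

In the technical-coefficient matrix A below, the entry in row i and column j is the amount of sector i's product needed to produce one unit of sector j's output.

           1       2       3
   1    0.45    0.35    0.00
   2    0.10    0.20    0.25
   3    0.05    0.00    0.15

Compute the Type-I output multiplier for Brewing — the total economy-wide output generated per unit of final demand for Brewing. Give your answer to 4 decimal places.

m_2 = 2.3023

I − A =
  [   0.55    -0.35     0.00]
  [  -0.10     0.80    -0.25]
  [  -0.05     0.00     0.85]
Cofactors of I−A, C_ij = (−1)^(i+j)·(minor ij) (rows/columns in the sector order above):
  C_11 = (0.80)(0.85) − (-0.25)(0.00) = 0.6800
  C_12 = −[(-0.10)(0.85) − (-0.25)(-0.05)] = 0.0975
  C_13 = (-0.10)(0.00) − (0.80)(-0.05) = 0.0400
  C_21 = −[(-0.35)(0.85) − (0.00)(0.00)] = 0.2975
  C_22 = (0.55)(0.85) − (0.00)(-0.05) = 0.4675
  C_23 = −[(0.55)(0.00) − (-0.35)(-0.05)] = 0.0175
  C_31 = (-0.35)(-0.25) − (0.00)(0.80) = 0.0875
  C_32 = −[(0.55)(-0.25) − (0.00)(-0.10)] = 0.1375
  C_33 = (0.55)(0.80) − (-0.35)(-0.10) = 0.4050
det(I−A) = Σ_j (I−A)_1j·C_1j = (0.55)(0.6800) + (-0.35)(0.0975) + (0.00)(0.0400) = 0.339875
adj(I−A) = Cᵀ =
  [ 0.6800   0.2975   0.0875]
  [ 0.0975   0.4675   0.1375]
  [ 0.0400   0.0175   0.4050]
(I − A)⁻¹ = adj(I−A) / det(I−A) ≈
  [   2.00074     0.87532     0.25745]
  [   0.28687     1.37551     0.40456]
  [   0.11769     0.05149     1.19161]
The output multiplier for sector j is the column-j sum of the Leontief inverse (I − A)⁻¹ = adj(I−A) / det(I−A).
Column 2 of adj(I−A): (0.2975, 0.4675, 0.0175); det(I−A) = 0.339875.
m_2 = (0.2975 + 0.4675 + 0.0175) / 0.339875 = 0.7825 / 0.339875 ≈ 2.3023.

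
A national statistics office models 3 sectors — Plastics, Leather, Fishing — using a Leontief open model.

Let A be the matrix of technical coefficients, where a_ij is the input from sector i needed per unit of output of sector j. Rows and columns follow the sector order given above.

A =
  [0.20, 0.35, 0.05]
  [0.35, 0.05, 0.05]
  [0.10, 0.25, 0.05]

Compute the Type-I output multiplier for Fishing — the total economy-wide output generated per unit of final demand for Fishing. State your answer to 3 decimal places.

I − A =
  [   0.80    -0.35    -0.05]
  [  -0.35     0.95    -0.05]
  [  -0.10    -0.25     0.95]
Cofactors of I−A, C_ij = (−1)^(i+j)·(minor ij) (rows/columns in the sector order above):
  C_11 = (0.95)(0.95) − (-0.05)(-0.25) = 0.8900
  C_12 = −[(-0.35)(0.95) − (-0.05)(-0.10)] = 0.3375
  C_13 = (-0.35)(-0.25) − (0.95)(-0.10) = 0.1825
  C_21 = −[(-0.35)(0.95) − (-0.05)(-0.25)] = 0.3450
  C_22 = (0.80)(0.95) − (-0.05)(-0.10) = 0.7550
  C_23 = −[(0.80)(-0.25) − (-0.35)(-0.10)] = 0.2350
  C_31 = (-0.35)(-0.05) − (-0.05)(0.95) = 0.0650
  C_32 = −[(0.80)(-0.05) − (-0.05)(-0.35)] = 0.0575
  C_33 = (0.80)(0.95) − (-0.35)(-0.35) = 0.6375
det(I−A) = Σ_j (I−A)_1j·C_1j = (0.80)(0.8900) + (-0.35)(0.3375) + (-0.05)(0.1825) = 0.58475
adj(I−A) = Cᵀ =
  [ 0.8900   0.3450   0.0650]
  [ 0.3375   0.7550   0.0575]
  [ 0.1825   0.2350   0.6375]
(I − A)⁻¹ = adj(I−A) / det(I−A) ≈
  [   1.5220     0.5900     0.1112]
  [   0.5772     1.2912     0.0983]
  [   0.3121     0.4019     1.0902]
The output multiplier for sector j is the column-j sum of the Leontief inverse (I − A)⁻¹ = adj(I−A) / det(I−A).
Column 3 of adj(I−A): (0.0650, 0.0575, 0.6375); det(I−A) = 0.58475.
m_3 = (0.0650 + 0.0575 + 0.6375) / 0.58475 = 0.76 / 0.58475 ≈ 1.300.

m_3 = 1.300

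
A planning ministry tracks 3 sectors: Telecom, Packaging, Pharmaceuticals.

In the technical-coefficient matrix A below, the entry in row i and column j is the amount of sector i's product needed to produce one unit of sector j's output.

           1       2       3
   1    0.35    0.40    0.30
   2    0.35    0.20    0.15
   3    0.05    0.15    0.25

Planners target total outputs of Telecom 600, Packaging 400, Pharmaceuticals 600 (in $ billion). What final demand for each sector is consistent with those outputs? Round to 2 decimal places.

I − A =
  [   0.65    -0.40    -0.30]
  [  -0.35     0.80    -0.15]
  [  -0.05    -0.15     0.75]
d = (I − A) x:
  d_1 = (+0.65)·600 + (-0.40)·400 + (-0.30)·600 = 50.00
  d_2 = (-0.35)·600 + (+0.80)·400 + (-0.15)·600 = 20.00
  d_3 = (-0.05)·600 + (-0.15)·400 + (+0.75)·600 = 360.00

d_1 = 50.00, d_2 = 20.00, d_3 = 360.00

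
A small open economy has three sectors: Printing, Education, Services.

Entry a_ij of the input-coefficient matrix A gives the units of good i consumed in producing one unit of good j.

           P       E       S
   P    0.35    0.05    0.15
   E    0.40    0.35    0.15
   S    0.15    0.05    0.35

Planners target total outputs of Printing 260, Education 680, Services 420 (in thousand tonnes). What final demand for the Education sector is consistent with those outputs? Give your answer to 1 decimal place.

I − A =
  [   0.65    -0.05    -0.15]
  [  -0.40     0.65    -0.15]
  [  -0.15    -0.05     0.65]
d = (I − A) x:
  d_P = (+0.65)·260 + (-0.05)·680 + (-0.15)·420 = 72.0
  d_E = (-0.40)·260 + (+0.65)·680 + (-0.15)·420 = 275.0
  d_S = (-0.15)·260 + (-0.05)·680 + (+0.65)·420 = 200.0

d_E = 275.0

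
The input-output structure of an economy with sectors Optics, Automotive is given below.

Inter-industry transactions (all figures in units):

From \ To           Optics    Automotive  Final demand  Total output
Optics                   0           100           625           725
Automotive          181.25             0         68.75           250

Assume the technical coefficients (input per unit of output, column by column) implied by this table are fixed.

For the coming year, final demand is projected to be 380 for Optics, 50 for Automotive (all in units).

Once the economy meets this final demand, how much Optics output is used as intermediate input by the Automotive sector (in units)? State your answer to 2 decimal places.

z_12 = 64.44

Technical coefficients a_ij = z_ij / X_j:
  a_11 = 0/725 = 0.00, a_21 = 181.25/725 = 0.25
  a_12 = 100/250 = 0.40, a_22 = 0/250 = 0.00
I − A =
  [   1.00    -0.40]
  [  -0.25     1.00]
det(I−A) = (1.00)(1.00) − (-0.40)(-0.25) = 0.9000
adj(I−A) = [[1.00, 0.40], [0.25, 1.00]]
(I − A)⁻¹ = adj(I−A) / det(I−A) ≈
  [   1.1111     0.4444]
  [   0.2778     1.1111]
First solve x = (I − A)⁻¹ d = adj(I−A)·d / det(I−A); in particular x_2 = (0.25·380 + 1.00·50) / 0.9000 = 145.00 / 0.9000 ≈ 161.1111.
Intermediate flow from 1 to 2: z_12 = a_12 · x_2 = 0.40 × 145.00 / 0.9000 = 58.00 / 0.9000 ≈ 64.44.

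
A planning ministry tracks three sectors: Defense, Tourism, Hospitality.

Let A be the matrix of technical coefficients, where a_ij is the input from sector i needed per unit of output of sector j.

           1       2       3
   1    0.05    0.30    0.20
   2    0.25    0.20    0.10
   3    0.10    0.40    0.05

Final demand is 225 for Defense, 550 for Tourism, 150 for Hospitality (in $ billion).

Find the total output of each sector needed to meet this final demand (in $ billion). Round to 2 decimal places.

x_1 = 681.92, x_2 = 980.94, x_3 = 642.70

I − A =
  [   0.95    -0.30    -0.20]
  [  -0.25     0.80    -0.10]
  [  -0.10    -0.40     0.95]
Cofactors of I−A, C_ij = (−1)^(i+j)·(minor ij) (rows/columns in the sector order above):
  C_11 = (0.80)(0.95) − (-0.10)(-0.40) = 0.7200
  C_12 = −[(-0.25)(0.95) − (-0.10)(-0.10)] = 0.2475
  C_13 = (-0.25)(-0.40) − (0.80)(-0.10) = 0.1800
  C_21 = −[(-0.30)(0.95) − (-0.20)(-0.40)] = 0.3650
  C_22 = (0.95)(0.95) − (-0.20)(-0.10) = 0.8825
  C_23 = −[(0.95)(-0.40) − (-0.30)(-0.10)] = 0.4100
  C_31 = (-0.30)(-0.10) − (-0.20)(0.80) = 0.1900
  C_32 = −[(0.95)(-0.10) − (-0.20)(-0.25)] = 0.1450
  C_33 = (0.95)(0.80) − (-0.30)(-0.25) = 0.6850
det(I−A) = Σ_j (I−A)_1j·C_1j = (0.95)(0.7200) + (-0.30)(0.2475) + (-0.20)(0.1800) = 0.57375
adj(I−A) = Cᵀ =
  [ 0.7200   0.3650   0.1900]
  [ 0.2475   0.8825   0.1450]
  [ 0.1800   0.4100   0.6850]
(I − A)⁻¹ = adj(I−A) / det(I−A) ≈
  [   1.2549     0.6362     0.3312]
  [   0.4314     1.5381     0.2527]
  [   0.3137     0.7146     1.1939]
x = (I − A)⁻¹ d = adj(I−A)·d / det(I−A), with det(I−A) = 0.57375:
  x_1 = (0.7200·225 + 0.3650·550 + 0.1900·150) / 0.57375 = 391.25 / 0.57375 ≈ 681.92
  x_2 = (0.2475·225 + 0.8825·550 + 0.1450·150) / 0.57375 = 562.8125 / 0.57375 ≈ 980.94
  x_3 = (0.1800·225 + 0.4100·550 + 0.6850·150) / 0.57375 = 368.75 / 0.57375 ≈ 642.70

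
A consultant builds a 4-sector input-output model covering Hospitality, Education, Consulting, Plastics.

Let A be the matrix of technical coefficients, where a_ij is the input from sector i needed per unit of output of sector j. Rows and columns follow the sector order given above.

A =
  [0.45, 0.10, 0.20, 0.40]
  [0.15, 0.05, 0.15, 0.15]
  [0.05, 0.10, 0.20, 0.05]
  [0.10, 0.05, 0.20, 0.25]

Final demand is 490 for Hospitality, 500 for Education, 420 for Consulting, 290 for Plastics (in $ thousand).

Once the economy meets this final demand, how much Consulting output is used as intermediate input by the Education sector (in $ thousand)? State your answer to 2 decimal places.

I − A =
  [   0.55    -0.10    -0.20    -0.40]
  [  -0.15     0.95    -0.15    -0.15]
  [  -0.05    -0.10     0.80    -0.05]
  [  -0.10    -0.05    -0.20     0.75]
Compute the cofactors C_ij = (−1)^(i+j)·(3×3 minor ij) of I−A; the adjugate is their transpose:
adj(I−A) = Cᵀ =
  [ 0.539875   0.098500   0.234250   0.323250]
  [ 0.108375   0.280000   0.109875   0.121125]
  [ 0.053125   0.043875   0.334000   0.059375]
  [ 0.093375   0.043500   0.127625   0.384500]
det(I−A) = Σ_j (I−A)_1j·C_1j = (0.55)(0.539875) + (-0.10)(0.108375) + (-0.20)(0.053125) + (-0.40)(0.093375) = 0.23811875
(I − A)⁻¹ = adj(I−A) / det(I−A) ≈
  [   2.2673     0.4137     0.9838     1.3575]
  [   0.4551     1.1759     0.4614     0.5087]
  [   0.2231     0.1843     1.4027     0.2494]
  [   0.3921     0.1827     0.5360     1.6147]
First solve x = (I − A)⁻¹ d = adj(I−A)·d / det(I−A); in particular x_2 = (0.108375·490 + 0.280000·500 + 0.109875·420 + 0.121125·290) / 0.23811875 = 274.3775 / 0.23811875 ≈ 1152.2717.
Intermediate flow from 3 to 2: z_32 = a_32 · x_2 = 0.10 × 274.3775 / 0.23811875 = 27.43775 / 0.23811875 ≈ 115.23.

z_32 = 115.23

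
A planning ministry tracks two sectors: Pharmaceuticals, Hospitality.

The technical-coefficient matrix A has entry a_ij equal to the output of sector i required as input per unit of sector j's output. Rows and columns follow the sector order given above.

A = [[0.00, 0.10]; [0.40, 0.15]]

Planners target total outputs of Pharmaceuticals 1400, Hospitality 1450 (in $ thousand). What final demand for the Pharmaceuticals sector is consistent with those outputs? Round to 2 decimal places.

I − A =
  [   1.00    -0.10]
  [  -0.40     0.85]
d = (I − A) x:
  d_1 = (+1.00)·1400 + (-0.10)·1450 = 1255.00
  d_2 = (-0.40)·1400 + (+0.85)·1450 = 672.50

d_1 = 1255.00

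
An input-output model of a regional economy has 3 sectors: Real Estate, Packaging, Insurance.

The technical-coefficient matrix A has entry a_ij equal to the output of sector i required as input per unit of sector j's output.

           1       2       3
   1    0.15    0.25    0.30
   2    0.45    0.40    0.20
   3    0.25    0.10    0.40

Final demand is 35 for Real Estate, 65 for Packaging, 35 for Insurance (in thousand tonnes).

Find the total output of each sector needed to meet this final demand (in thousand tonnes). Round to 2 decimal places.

I − A =
  [   0.85    -0.25    -0.30]
  [  -0.45     0.60    -0.20]
  [  -0.25    -0.10     0.60]
Cofactors of I−A, C_ij = (−1)^(i+j)·(minor ij) (rows/columns in the sector order above):
  C_11 = (0.60)(0.60) − (-0.20)(-0.10) = 0.3400
  C_12 = −[(-0.45)(0.60) − (-0.20)(-0.25)] = 0.3200
  C_13 = (-0.45)(-0.10) − (0.60)(-0.25) = 0.1950
  C_21 = −[(-0.25)(0.60) − (-0.30)(-0.10)] = 0.1800
  C_22 = (0.85)(0.60) − (-0.30)(-0.25) = 0.4350
  C_23 = −[(0.85)(-0.10) − (-0.25)(-0.25)] = 0.1475
  C_31 = (-0.25)(-0.20) − (-0.30)(0.60) = 0.2300
  C_32 = −[(0.85)(-0.20) − (-0.30)(-0.45)] = 0.3050
  C_33 = (0.85)(0.60) − (-0.25)(-0.45) = 0.3975
det(I−A) = Σ_j (I−A)_1j·C_1j = (0.85)(0.3400) + (-0.25)(0.3200) + (-0.30)(0.1950) = 0.1505
adj(I−A) = Cᵀ =
  [ 0.3400   0.1800   0.2300]
  [ 0.3200   0.4350   0.3050]
  [ 0.1950   0.1475   0.3975]
(I − A)⁻¹ = adj(I−A) / det(I−A) ≈
  [   2.2591     1.1960     1.5282]
  [   2.1262     2.8904     2.0266]
  [   1.2957     0.9801     2.6412]
x = (I − A)⁻¹ d = adj(I−A)·d / det(I−A), with det(I−A) = 0.1505:
  x_1 = (0.3400·35 + 0.1800·65 + 0.2300·35) / 0.1505 = 31.65 / 0.1505 ≈ 210.30
  x_2 = (0.3200·35 + 0.4350·65 + 0.3050·35) / 0.1505 = 50.15 / 0.1505 ≈ 333.22
  x_3 = (0.1950·35 + 0.1475·65 + 0.3975·35) / 0.1505 = 30.325 / 0.1505 ≈ 201.50

x_1 = 210.30, x_2 = 333.22, x_3 = 201.50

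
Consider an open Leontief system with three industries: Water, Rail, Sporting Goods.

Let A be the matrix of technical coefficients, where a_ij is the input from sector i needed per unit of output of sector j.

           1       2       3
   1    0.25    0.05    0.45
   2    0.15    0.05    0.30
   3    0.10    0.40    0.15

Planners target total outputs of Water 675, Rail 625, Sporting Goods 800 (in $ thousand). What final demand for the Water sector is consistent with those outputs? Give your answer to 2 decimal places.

d_1 = 115.00

I − A =
  [   0.75    -0.05    -0.45]
  [  -0.15     0.95    -0.30]
  [  -0.10    -0.40     0.85]
d = (I − A) x:
  d_1 = (+0.75)·675 + (-0.05)·625 + (-0.45)·800 = 115.00
  d_2 = (-0.15)·675 + (+0.95)·625 + (-0.30)·800 = 252.50
  d_3 = (-0.10)·675 + (-0.40)·625 + (+0.85)·800 = 362.50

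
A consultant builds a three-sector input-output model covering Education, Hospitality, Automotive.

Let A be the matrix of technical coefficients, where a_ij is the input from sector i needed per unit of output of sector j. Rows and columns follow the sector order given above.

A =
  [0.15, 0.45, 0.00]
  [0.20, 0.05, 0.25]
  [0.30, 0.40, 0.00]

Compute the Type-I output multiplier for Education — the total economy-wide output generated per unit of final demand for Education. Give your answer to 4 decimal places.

m_E = 2.4885

I − A =
  [   0.85    -0.45     0.00]
  [  -0.20     0.95    -0.25]
  [  -0.30    -0.40     1.00]
Cofactors of I−A, C_ij = (−1)^(i+j)·(minor ij) (rows/columns in the sector order above):
  C_11 = (0.95)(1.00) − (-0.25)(-0.40) = 0.8500
  C_12 = −[(-0.20)(1.00) − (-0.25)(-0.30)] = 0.2750
  C_13 = (-0.20)(-0.40) − (0.95)(-0.30) = 0.3650
  C_21 = −[(-0.45)(1.00) − (0.00)(-0.40)] = 0.4500
  C_22 = (0.85)(1.00) − (0.00)(-0.30) = 0.8500
  C_23 = −[(0.85)(-0.40) − (-0.45)(-0.30)] = 0.4750
  C_31 = (-0.45)(-0.25) − (0.00)(0.95) = 0.1125
  C_32 = −[(0.85)(-0.25) − (0.00)(-0.20)] = 0.2125
  C_33 = (0.85)(0.95) − (-0.45)(-0.20) = 0.7175
det(I−A) = Σ_j (I−A)_1j·C_1j = (0.85)(0.8500) + (-0.45)(0.2750) + (0.00)(0.3650) = 0.59875
adj(I−A) = Cᵀ =
  [ 0.8500   0.4500   0.1125]
  [ 0.2750   0.8500   0.2125]
  [ 0.3650   0.4750   0.7175]
(I − A)⁻¹ = adj(I−A) / det(I−A) ≈
  [   1.41962     0.75157     0.18789]
  [   0.45929     1.41962     0.35491]
  [   0.60960     0.79332     1.19833]
The output multiplier for sector j is the column-j sum of the Leontief inverse (I − A)⁻¹ = adj(I−A) / det(I−A).
Column E of adj(I−A): (0.8500, 0.2750, 0.3650); det(I−A) = 0.59875.
m_E = (0.8500 + 0.2750 + 0.3650) / 0.59875 = 1.49 / 0.59875 ≈ 2.4885.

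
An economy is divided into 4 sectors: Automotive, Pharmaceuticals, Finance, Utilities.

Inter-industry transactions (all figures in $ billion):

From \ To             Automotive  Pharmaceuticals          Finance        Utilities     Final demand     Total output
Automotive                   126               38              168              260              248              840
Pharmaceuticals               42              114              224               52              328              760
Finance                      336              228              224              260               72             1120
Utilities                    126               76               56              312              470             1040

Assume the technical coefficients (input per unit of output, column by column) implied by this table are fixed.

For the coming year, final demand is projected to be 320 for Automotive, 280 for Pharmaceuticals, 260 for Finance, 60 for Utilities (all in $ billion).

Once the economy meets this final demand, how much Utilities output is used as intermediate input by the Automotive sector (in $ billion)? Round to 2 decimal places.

z_UA = 108.01

Technical coefficients a_ij = z_ij / X_j:
  a_AA = 126/840 = 0.15, a_PA = 42/840 = 0.05, a_FA = 336/840 = 0.40, a_UA = 126/840 = 0.15
  a_AP = 38/760 = 0.05, a_PP = 114/760 = 0.15, a_FP = 228/760 = 0.30, a_UP = 76/760 = 0.10
  a_AF = 168/1120 = 0.15, a_PF = 224/1120 = 0.20, a_FF = 224/1120 = 0.20, a_UF = 56/1120 = 0.05
  a_AU = 260/1040 = 0.25, a_PU = 52/1040 = 0.05, a_FU = 260/1040 = 0.25, a_UU = 312/1040 = 0.30
I − A =
  [   0.85    -0.05    -0.15    -0.25]
  [  -0.05     0.85    -0.20    -0.05]
  [  -0.40    -0.30     0.80    -0.25]
  [  -0.15    -0.10    -0.05     0.70]
Compute the cofactors C_ij = (−1)^(i+j)·(3×3 minor ij) of I−A; the adjugate is their transpose:
adj(I−A) = Cᵀ =
  [ 0.413625   0.086375   0.111250   0.193625]
  [ 0.097875   0.382750   0.120625   0.105375]
  [ 0.281875   0.214375   0.466250   0.282500]
  [ 0.122750   0.088500   0.074375   0.467750]
det(I−A) = Σ_j (I−A)_1j·C_1j = (0.85)(0.413625) + (-0.05)(0.097875) + (-0.15)(0.281875) + (-0.25)(0.122750) = 0.27371875
(I − A)⁻¹ = adj(I−A) / det(I−A) ≈
  [   1.5111     0.3156     0.4064     0.7074]
  [   0.3576     1.3983     0.4407     0.3850]
  [   1.0298     0.7832     1.7034     1.0321]
  [   0.4485     0.3233     0.2717     1.7089]
First solve x = (I − A)⁻¹ d = adj(I−A)·d / det(I−A); in particular x_A = (0.413625·320 + 0.086375·280 + 0.111250·260 + 0.193625·60) / 0.27371875 = 197.0875 / 0.27371875 ≈ 720.0365.
Intermediate flow from U to A: z_UA = a_UA · x_A = 0.15 × 197.0875 / 0.27371875 = 29.563125 / 0.27371875 ≈ 108.01.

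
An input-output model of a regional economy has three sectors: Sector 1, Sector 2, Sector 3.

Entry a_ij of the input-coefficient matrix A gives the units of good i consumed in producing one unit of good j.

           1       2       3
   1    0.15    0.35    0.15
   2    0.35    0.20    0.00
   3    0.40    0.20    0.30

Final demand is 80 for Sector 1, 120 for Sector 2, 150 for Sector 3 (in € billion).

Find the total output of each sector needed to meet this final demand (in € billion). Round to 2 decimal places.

I − A =
  [   0.85    -0.35    -0.15]
  [  -0.35     0.80     0.00]
  [  -0.40    -0.20     0.70]
Cofactors of I−A, C_ij = (−1)^(i+j)·(minor ij) (rows/columns in the sector order above):
  C_11 = (0.80)(0.70) − (0.00)(-0.20) = 0.5600
  C_12 = −[(-0.35)(0.70) − (0.00)(-0.40)] = 0.2450
  C_13 = (-0.35)(-0.20) − (0.80)(-0.40) = 0.3900
  C_21 = −[(-0.35)(0.70) − (-0.15)(-0.20)] = 0.2750
  C_22 = (0.85)(0.70) − (-0.15)(-0.40) = 0.5350
  C_23 = −[(0.85)(-0.20) − (-0.35)(-0.40)] = 0.3100
  C_31 = (-0.35)(0.00) − (-0.15)(0.80) = 0.1200
  C_32 = −[(0.85)(0.00) − (-0.15)(-0.35)] = 0.0525
  C_33 = (0.85)(0.80) − (-0.35)(-0.35) = 0.5575
det(I−A) = Σ_j (I−A)_1j·C_1j = (0.85)(0.5600) + (-0.35)(0.2450) + (-0.15)(0.3900) = 0.33175
adj(I−A) = Cᵀ =
  [ 0.5600   0.2750   0.1200]
  [ 0.2450   0.5350   0.0525]
  [ 0.3900   0.3100   0.5575]
(I − A)⁻¹ = adj(I−A) / det(I−A) ≈
  [   1.6880     0.8289     0.3617]
  [   0.7385     1.6127     0.1583]
  [   1.1756     0.9344     1.6805]
x = (I − A)⁻¹ d = adj(I−A)·d / det(I−A), with det(I−A) = 0.33175:
  x_1 = (0.5600·80 + 0.2750·120 + 0.1200·150) / 0.33175 = 95.80 / 0.33175 ≈ 288.77
  x_2 = (0.2450·80 + 0.5350·120 + 0.0525·150) / 0.33175 = 91.675 / 0.33175 ≈ 276.34
  x_3 = (0.3900·80 + 0.3100·120 + 0.5575·150) / 0.33175 = 152.025 / 0.33175 ≈ 458.25

x_1 = 288.77, x_2 = 276.34, x_3 = 458.25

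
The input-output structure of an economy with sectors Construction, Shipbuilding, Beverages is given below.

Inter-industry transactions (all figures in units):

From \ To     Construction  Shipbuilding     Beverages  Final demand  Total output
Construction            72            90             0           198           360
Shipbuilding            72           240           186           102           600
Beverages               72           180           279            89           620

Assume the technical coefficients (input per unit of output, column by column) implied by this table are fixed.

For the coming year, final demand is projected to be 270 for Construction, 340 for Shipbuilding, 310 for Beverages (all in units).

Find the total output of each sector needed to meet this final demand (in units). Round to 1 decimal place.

Technical coefficients a_ij = z_ij / X_j:
  a_11 = 72/360 = 0.20, a_21 = 72/360 = 0.20, a_31 = 72/360 = 0.20
  a_12 = 90/600 = 0.15, a_22 = 240/600 = 0.40, a_32 = 180/600 = 0.30
  a_13 = 0/620 = 0.00, a_23 = 186/620 = 0.30, a_33 = 279/620 = 0.45
I − A =
  [   0.80    -0.15     0.00]
  [  -0.20     0.60    -0.30]
  [  -0.20    -0.30     0.55]
Cofactors of I−A, C_ij = (−1)^(i+j)·(minor ij) (rows/columns in the sector order above):
  C_11 = (0.60)(0.55) − (-0.30)(-0.30) = 0.2400
  C_12 = −[(-0.20)(0.55) − (-0.30)(-0.20)] = 0.1700
  C_13 = (-0.20)(-0.30) − (0.60)(-0.20) = 0.1800
  C_21 = −[(-0.15)(0.55) − (0.00)(-0.30)] = 0.0825
  C_22 = (0.80)(0.55) − (0.00)(-0.20) = 0.4400
  C_23 = −[(0.80)(-0.30) − (-0.15)(-0.20)] = 0.2700
  C_31 = (-0.15)(-0.30) − (0.00)(0.60) = 0.0450
  C_32 = −[(0.80)(-0.30) − (0.00)(-0.20)] = 0.2400
  C_33 = (0.80)(0.60) − (-0.15)(-0.20) = 0.4500
det(I−A) = Σ_j (I−A)_1j·C_1j = (0.80)(0.2400) + (-0.15)(0.1700) + (0.00)(0.1800) = 0.1665
adj(I−A) = Cᵀ =
  [ 0.2400   0.0825   0.0450]
  [ 0.1700   0.4400   0.2400]
  [ 0.1800   0.2700   0.4500]
(I − A)⁻¹ = adj(I−A) / det(I−A) ≈
  [   1.4414     0.4955     0.2703]
  [   1.0210     2.6426     1.4414]
  [   1.0811     1.6216     2.7027]
x = (I − A)⁻¹ d = adj(I−A)·d / det(I−A), with det(I−A) = 0.1665:
  x_1 = (0.2400·270 + 0.0825·340 + 0.0450·310) / 0.1665 = 106.80 / 0.1665 ≈ 641.4
  x_2 = (0.1700·270 + 0.4400·340 + 0.2400·310) / 0.1665 = 269.90 / 0.1665 ≈ 1621.0
  x_3 = (0.1800·270 + 0.2700·340 + 0.4500·310) / 0.1665 = 279.90 / 0.1665 ≈ 1681.1

x_1 = 641.4, x_2 = 1621.0, x_3 = 1681.1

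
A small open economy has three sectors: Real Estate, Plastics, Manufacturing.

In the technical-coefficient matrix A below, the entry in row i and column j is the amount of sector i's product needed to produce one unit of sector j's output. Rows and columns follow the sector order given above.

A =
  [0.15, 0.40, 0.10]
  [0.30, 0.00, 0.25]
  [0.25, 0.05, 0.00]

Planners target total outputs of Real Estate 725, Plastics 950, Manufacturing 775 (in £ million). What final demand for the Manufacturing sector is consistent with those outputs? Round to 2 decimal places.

d_3 = 546.25

I − A =
  [   0.85    -0.40    -0.10]
  [  -0.30     1.00    -0.25]
  [  -0.25    -0.05     1.00]
d = (I − A) x:
  d_1 = (+0.85)·725 + (-0.40)·950 + (-0.10)·775 = 158.75
  d_2 = (-0.30)·725 + (+1.00)·950 + (-0.25)·775 = 538.75
  d_3 = (-0.25)·725 + (-0.05)·950 + (+1.00)·775 = 546.25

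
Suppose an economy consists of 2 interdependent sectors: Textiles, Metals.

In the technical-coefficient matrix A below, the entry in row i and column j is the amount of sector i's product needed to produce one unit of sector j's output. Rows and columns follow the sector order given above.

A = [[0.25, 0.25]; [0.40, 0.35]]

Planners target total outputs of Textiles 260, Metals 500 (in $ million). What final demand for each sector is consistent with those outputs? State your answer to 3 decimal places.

I − A =
  [   0.75    -0.25]
  [  -0.40     0.65]
d = (I − A) x:
  d_1 = (+0.75)·260 + (-0.25)·500 = 70.000
  d_2 = (-0.40)·260 + (+0.65)·500 = 221.000

d_1 = 70.000, d_2 = 221.000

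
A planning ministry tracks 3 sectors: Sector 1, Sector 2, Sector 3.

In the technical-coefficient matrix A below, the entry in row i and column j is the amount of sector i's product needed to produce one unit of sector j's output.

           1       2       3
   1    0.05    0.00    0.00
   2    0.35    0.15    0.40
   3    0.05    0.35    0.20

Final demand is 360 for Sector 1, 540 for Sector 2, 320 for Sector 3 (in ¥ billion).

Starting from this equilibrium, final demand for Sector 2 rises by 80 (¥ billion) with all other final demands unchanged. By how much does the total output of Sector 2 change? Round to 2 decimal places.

I − A =
  [   0.95     0.00     0.00]
  [  -0.35     0.85    -0.40]
  [  -0.05    -0.35     0.80]
Cofactors of I−A, C_ij = (−1)^(i+j)·(minor ij) (rows/columns in the sector order above):
  C_11 = (0.85)(0.80) − (-0.40)(-0.35) = 0.5400
  C_12 = −[(-0.35)(0.80) − (-0.40)(-0.05)] = 0.3000
  C_13 = (-0.35)(-0.35) − (0.85)(-0.05) = 0.1650
  C_21 = −[(0.00)(0.80) − (0.00)(-0.35)] = 0.0000
  C_22 = (0.95)(0.80) − (0.00)(-0.05) = 0.7600
  C_23 = −[(0.95)(-0.35) − (0.00)(-0.05)] = 0.3325
  C_31 = (0.00)(-0.40) − (0.00)(0.85) = 0.0000
  C_32 = −[(0.95)(-0.40) − (0.00)(-0.35)] = 0.3800
  C_33 = (0.95)(0.85) − (0.00)(-0.35) = 0.8075
det(I−A) = Σ_j (I−A)_1j·C_1j = (0.95)(0.5400) + (0.00)(0.3000) + (0.00)(0.1650) = 0.5130
adj(I−A) = Cᵀ =
  [ 0.5400   0.0000   0.0000]
  [ 0.3000   0.7600   0.3800]
  [ 0.1650   0.3325   0.8075]
(I − A)⁻¹ = adj(I−A) / det(I−A) ≈
  [   1.0526     0.0000     0.0000]
  [   0.5848     1.4815     0.7407]
  [   0.3216     0.6481     1.5741]
Δx = (I − A)⁻¹ Δd with Δd having +80 in the Sector 2 component and 0 elsewhere.
So Δx_2 = L_22 · (+80), where L_22 = adj(I−A)_22 / det(I−A) = 0.7600 / 0.5130.
Δx_2 = 0.7600 × (+80) / 0.5130 = 60.80 / 0.5130 ≈ 118.52.

Δx_2 = 118.52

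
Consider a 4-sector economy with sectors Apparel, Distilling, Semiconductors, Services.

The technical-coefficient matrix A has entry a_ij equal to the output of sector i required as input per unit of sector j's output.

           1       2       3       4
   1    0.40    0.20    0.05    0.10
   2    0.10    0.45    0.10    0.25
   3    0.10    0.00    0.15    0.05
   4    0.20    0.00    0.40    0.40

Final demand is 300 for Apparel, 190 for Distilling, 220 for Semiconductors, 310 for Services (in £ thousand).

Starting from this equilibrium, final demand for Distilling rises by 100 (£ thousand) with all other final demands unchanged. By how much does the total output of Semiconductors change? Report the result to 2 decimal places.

I − A =
  [   0.60    -0.20    -0.05    -0.10]
  [  -0.10     0.55    -0.10    -0.25]
  [  -0.10     0.00     0.85    -0.05]
  [  -0.20     0.00    -0.40     0.60]
Compute the cofactors C_ij = (−1)^(i+j)·(3×3 minor ij) of I−A; the adjugate is their transpose:
adj(I−A) = Cᵀ =
  [ 0.269500   0.098000   0.070500   0.091625]
  [ 0.108500   0.269500   0.103500   0.139000]
  [ 0.038500   0.014000   0.165000   0.026000]
  [ 0.115500   0.042000   0.133500   0.258750]
det(I−A) = Σ_j (I−A)_1j·C_1j = (0.60)(0.269500) + (-0.20)(0.108500) + (-0.05)(0.038500) + (-0.10)(0.115500) = 0.126525
(I − A)⁻¹ = adj(I−A) / det(I−A) ≈
  [   2.1300     0.7746     0.5572     0.7242]
  [   0.8575     2.1300     0.8180     1.0986]
  [   0.3043     0.1107     1.3041     0.2055]
  [   0.9129     0.3320     1.0551     2.0451]
Δx = (I − A)⁻¹ Δd with Δd having +100 in the Distilling component and 0 elsewhere.
So Δx_3 = L_32 · (+100), where L_32 = adj(I−A)_32 / det(I−A) = 0.014000 / 0.126525.
Δx_3 = 0.014000 × (+100) / 0.126525 = 1.40 / 0.126525 ≈ 11.07.

Δx_3 = 11.07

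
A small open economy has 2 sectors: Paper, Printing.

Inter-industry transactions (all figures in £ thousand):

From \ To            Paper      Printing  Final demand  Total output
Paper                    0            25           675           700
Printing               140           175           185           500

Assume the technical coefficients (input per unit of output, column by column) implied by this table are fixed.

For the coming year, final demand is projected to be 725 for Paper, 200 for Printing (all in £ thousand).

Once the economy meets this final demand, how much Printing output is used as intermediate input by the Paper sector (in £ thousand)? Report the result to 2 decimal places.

Technical coefficients a_ij = z_ij / X_j:
  a_11 = 0/700 = 0.00, a_21 = 140/700 = 0.20
  a_12 = 25/500 = 0.05, a_22 = 175/500 = 0.35
I − A =
  [   1.00    -0.05]
  [  -0.20     0.65]
det(I−A) = (1.00)(0.65) − (-0.05)(-0.20) = 0.6400
adj(I−A) = [[0.65, 0.05], [0.20, 1.00]]
(I − A)⁻¹ = adj(I−A) / det(I−A) ≈
  [   1.0156     0.0781]
  [   0.3125     1.5625]
First solve x = (I − A)⁻¹ d = adj(I−A)·d / det(I−A); in particular x_1 = (0.65·725 + 0.05·200) / 0.6400 = 481.25 / 0.6400 ≈ 751.9531.
Intermediate flow from 2 to 1: z_21 = a_21 · x_1 = 0.20 × 481.25 / 0.6400 = 96.25 / 0.6400 ≈ 150.39.

z_21 = 150.39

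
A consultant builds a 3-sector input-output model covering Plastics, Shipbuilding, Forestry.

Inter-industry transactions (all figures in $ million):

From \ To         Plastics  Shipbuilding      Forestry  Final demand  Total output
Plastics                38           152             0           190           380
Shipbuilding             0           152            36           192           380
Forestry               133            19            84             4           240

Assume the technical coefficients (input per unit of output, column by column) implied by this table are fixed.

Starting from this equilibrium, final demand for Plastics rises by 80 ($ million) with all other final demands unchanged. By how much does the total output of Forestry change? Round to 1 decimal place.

Δx_F = 52.0

Technical coefficients a_ij = z_ij / X_j:
  a_PP = 38/380 = 0.10, a_SP = 0/380 = 0.00, a_FP = 133/380 = 0.35
  a_PS = 152/380 = 0.40, a_SS = 152/380 = 0.40, a_FS = 19/380 = 0.05
  a_PF = 0/240 = 0.00, a_SF = 36/240 = 0.15, a_FF = 84/240 = 0.35
I − A =
  [   0.90    -0.40     0.00]
  [   0.00     0.60    -0.15]
  [  -0.35    -0.05     0.65]
Cofactors of I−A, C_ij = (−1)^(i+j)·(minor ij) (rows/columns in the sector order above):
  C_11 = (0.60)(0.65) − (-0.15)(-0.05) = 0.3825
  C_12 = −[(0.00)(0.65) − (-0.15)(-0.35)] = 0.0525
  C_13 = (0.00)(-0.05) − (0.60)(-0.35) = 0.2100
  C_21 = −[(-0.40)(0.65) − (0.00)(-0.05)] = 0.2600
  C_22 = (0.90)(0.65) − (0.00)(-0.35) = 0.5850
  C_23 = −[(0.90)(-0.05) − (-0.40)(-0.35)] = 0.1850
  C_31 = (-0.40)(-0.15) − (0.00)(0.60) = 0.0600
  C_32 = −[(0.90)(-0.15) − (0.00)(0.00)] = 0.1350
  C_33 = (0.90)(0.60) − (-0.40)(0.00) = 0.5400
det(I−A) = Σ_j (I−A)_1j·C_1j = (0.90)(0.3825) + (-0.40)(0.0525) + (0.00)(0.2100) = 0.32325
adj(I−A) = Cᵀ =
  [ 0.3825   0.2600   0.0600]
  [ 0.0525   0.5850   0.1350]
  [ 0.2100   0.1850   0.5400]
(I − A)⁻¹ = adj(I−A) / det(I−A) ≈
  [   1.1833     0.8043     0.1856]
  [   0.1624     1.8097     0.4176]
  [   0.6497     0.5723     1.6705]
Δx = (I − A)⁻¹ Δd with Δd having +80 in the Plastics component and 0 elsewhere.
So Δx_F = L_FP · (+80), where L_FP = adj(I−A)_FP / det(I−A) = 0.2100 / 0.32325.
Δx_F = 0.2100 × (+80) / 0.32325 = 16.80 / 0.32325 ≈ 52.0.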